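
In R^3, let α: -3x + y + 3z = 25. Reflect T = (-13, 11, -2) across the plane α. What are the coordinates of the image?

(-7, 9, -8)

λ = (n·T − d)/|n|² = (44 − 25)/19 = 1.
Reflection = T − 2λn = (-13, 11, -2) − 2·(-3, 1, 3) = (-7, 9, -8).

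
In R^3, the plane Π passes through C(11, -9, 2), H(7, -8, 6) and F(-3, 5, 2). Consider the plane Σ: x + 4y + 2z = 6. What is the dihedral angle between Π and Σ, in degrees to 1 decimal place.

27.6

CH = (-4, 1, 4), CF = (-14, 14, 0); a normal to Π is CH × CF = (-56, -56, -42).
Using C: Π has equation -56x - 56y - 42z = -196.
cos θ = |n₁·n₂| / (|n₁||n₂|) = |-364| / (√8036 · √21).
θ = arccos(0.88608) ≈ 27.6°.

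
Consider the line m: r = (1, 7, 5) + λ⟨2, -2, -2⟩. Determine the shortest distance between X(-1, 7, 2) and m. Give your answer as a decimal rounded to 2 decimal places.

Taking (1, 7, 5) on m with direction v = (2, -2, -2): w = X − (1, 7, 5) = (-2, 0, -3), and w × v = (-6, -10, 4).
Distance = |w × v| / |v| = √152 / √12 ≈ 3.56.

3.56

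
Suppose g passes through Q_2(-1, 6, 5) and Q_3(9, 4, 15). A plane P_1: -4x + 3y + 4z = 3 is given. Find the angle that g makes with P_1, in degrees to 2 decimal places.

3.76

A direction vector for g is Q_3 − Q_2 = (10, -2, 10).
sin θ = |n·v| / (|n||v|) = |-6| / (√41 · √204) = 0.06561.
θ ≈ 3.76°.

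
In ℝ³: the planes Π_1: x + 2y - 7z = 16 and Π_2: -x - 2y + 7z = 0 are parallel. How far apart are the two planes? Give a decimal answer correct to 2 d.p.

Rescale Π_2 by 1/(-1): x + 2y - 7z = 0. Then distance = |16 − 0| / √54 ≈ 2.18.

2.18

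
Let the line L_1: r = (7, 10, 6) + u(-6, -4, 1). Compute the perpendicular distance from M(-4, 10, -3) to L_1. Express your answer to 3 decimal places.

Taking (7, 10, 6) on L_1 with direction v = (-6, -4, 1): w = M − (7, 10, 6) = (-11, 0, -9), and w × v = (-36, 65, 44).
Distance = |w × v| / |v| = √7457 / √53 ≈ 11.862.

11.862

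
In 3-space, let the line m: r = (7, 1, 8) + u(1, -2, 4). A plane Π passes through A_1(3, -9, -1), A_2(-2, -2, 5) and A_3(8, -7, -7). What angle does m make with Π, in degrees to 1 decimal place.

A_1A_2 = (-5, 7, 6), A_1A_3 = (5, 2, -6); a normal to Π is A_1A_2 × A_1A_3 = (-54, 0, -45).
Using A_1: Π has equation -54x - 45z = -117.
sin θ = |n·v| / (|n||v|) = |-234| / (√4941 · √21) = 0.72644.
θ ≈ 46.6°.

46.6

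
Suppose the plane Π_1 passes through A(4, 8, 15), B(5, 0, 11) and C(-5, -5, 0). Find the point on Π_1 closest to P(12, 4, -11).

(0, -5, 4)

AB = (1, -8, -4), AC = (-9, -13, -15); a normal to Π_1 is AB × AC = (68, 51, -85).
Using A: Π_1 has equation 68x + 51y - 85z = -595.
Foot = P − λn with λ = (n·P − d)/|n|² = (1955 − (-595))/14450 = 3/17.
Foot = (12, 4, -11) − (3/17)·(68, 51, -85) = (0, -5, 4).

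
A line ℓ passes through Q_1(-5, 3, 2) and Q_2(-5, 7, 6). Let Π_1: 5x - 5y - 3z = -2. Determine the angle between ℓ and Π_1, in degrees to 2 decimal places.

47.43

A direction vector for ℓ is Q_2 − Q_1 = (0, 4, 4).
sin θ = |n·v| / (|n||v|) = |-32| / (√59 · √32) = 0.73646.
θ ≈ 47.43°.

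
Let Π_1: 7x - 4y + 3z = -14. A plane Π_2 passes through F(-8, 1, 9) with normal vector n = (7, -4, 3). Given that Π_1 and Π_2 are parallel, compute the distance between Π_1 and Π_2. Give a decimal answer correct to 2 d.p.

Π_2: n·r = n·F gives 7x - 4y + 3z = -33.
Same normal n = (7, -4, 3) with |n| = √74; distance = |-14 − (-33)| / |n| = 19/√74 ≈ 2.21.

2.21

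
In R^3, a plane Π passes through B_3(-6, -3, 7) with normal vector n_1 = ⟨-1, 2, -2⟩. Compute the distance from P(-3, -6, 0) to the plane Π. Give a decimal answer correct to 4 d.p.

Π: n_1·r = n_1·B_3 gives -x + 2y - 2z = -14.
n·P − d = (-1)·(-3) + (2)·(-6) + (-2)·(0) − (-14) = 5; |n| = √9.
Distance = |5| / √9 = 5/√9 ≈ 1.6667.

1.6667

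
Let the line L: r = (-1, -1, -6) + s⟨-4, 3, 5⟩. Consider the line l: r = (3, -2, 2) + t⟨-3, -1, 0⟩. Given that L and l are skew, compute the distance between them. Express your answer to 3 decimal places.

Common perpendicular direction n = (-4, 3, 5) × (-3, -1, 0) = (5, -15, 13).
With w = (3, -2, 2) − (-1, -1, -6) = (4, -1, 8), w · n = 139.
Distance = |w · n| / |n| = |139| / √419 ≈ 6.791.

6.791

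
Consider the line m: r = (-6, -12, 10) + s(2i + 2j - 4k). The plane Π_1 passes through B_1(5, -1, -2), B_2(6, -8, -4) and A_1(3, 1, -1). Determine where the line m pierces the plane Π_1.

(0, -6, -2)

B_1B_2 = (1, -7, -2), B_1A_1 = (-2, 2, 1); a normal to Π_1 is B_1B_2 × B_1A_1 = (-3, 3, -12).
Using B_1: Π_1 has equation -3x + 3y - 12z = 6.
Substitute r = (-6, -12, 10) + t(2, 2, -4) into the plane: -138 + 48t = 6, so t = 3.
Intersection: (-6, -12, 10) + 3·(2, 2, -4) = (0, -6, -2).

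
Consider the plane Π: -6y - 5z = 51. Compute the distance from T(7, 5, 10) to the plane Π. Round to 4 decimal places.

16.7728

n·T − d = (0)·(7) + (-6)·(5) + (-5)·(10) − 51 = -131; |n| = √61.
Distance = |-131| / √61 = 131/√61 ≈ 16.7728.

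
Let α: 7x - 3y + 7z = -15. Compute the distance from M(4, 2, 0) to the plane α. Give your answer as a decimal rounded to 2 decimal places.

n·M − d = (7)·(4) + (-3)·(2) + (7)·(0) − (-15) = 37; |n| = √107.
Distance = |37| / √107 = 37/√107 ≈ 3.58.

3.58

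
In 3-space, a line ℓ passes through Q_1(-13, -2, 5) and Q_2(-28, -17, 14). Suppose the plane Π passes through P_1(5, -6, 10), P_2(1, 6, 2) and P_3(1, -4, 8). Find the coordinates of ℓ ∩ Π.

A direction vector for ℓ is Q_2 − Q_1 = (-15, -15, 9).
P_1P_2 = (-4, 12, -8), P_1P_3 = (-4, 2, -2); a normal to Π is P_1P_2 × P_1P_3 = (-8, 24, 40).
Using P_1: Π has equation -8x + 24y + 40z = 216.
Substitute r = (-13, -2, 5) + t(-15, -15, 9) into the plane: 256 + 120t = 216, so t = -1/3.
Intersection: (-13, -2, 5) + (-1/3)·(-15, -15, 9) = (-8, 3, 2).

(-8, 3, 2)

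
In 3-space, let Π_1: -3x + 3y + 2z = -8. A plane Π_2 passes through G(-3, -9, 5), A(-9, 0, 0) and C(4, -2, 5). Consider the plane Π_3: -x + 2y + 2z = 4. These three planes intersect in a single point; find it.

(6, 0, 5)

GA = (-6, 9, -5), GC = (7, 7, 0); a normal to Π_2 is GA × GC = (35, -35, -105).
Using G: Π_2 has equation 35x - 35y - 105z = -315.
Solving the 3×3 linear system -3x + 3y + 2z = -8, 35x - 35y - 105z = -315, -x + 2y + 2z = 4 (e.g. by elimination or Cramer's rule, determinant = -245) gives (6, 0, 5).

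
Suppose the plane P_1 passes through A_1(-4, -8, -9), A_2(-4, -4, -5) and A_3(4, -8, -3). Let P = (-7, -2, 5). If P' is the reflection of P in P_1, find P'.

A_1A_2 = (0, 4, 4), A_1A_3 = (8, 0, 6); a normal to P_1 is A_1A_2 × A_1A_3 = (24, 32, -32).
Using A_1: P_1 has equation 24x + 32y - 32z = -64.
λ = (n·P − d)/|n|² = (-392 − (-64))/2624 = -1/8.
Reflection = P − 2λn = (-7, -2, 5) − (-1/4)·(24, 32, -32) = (-1, 6, -3).

(-1, 6, -3)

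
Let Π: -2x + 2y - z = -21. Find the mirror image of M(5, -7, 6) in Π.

λ = (n·M − d)/|n|² = (-30 − (-21))/9 = -1.
Reflection = M − 2λn = (5, -7, 6) − (-2)·(-2, 2, -1) = (1, -3, 4).

(1, -3, 4)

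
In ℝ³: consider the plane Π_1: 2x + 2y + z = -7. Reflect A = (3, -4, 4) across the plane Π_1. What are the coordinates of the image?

λ = (n·A − d)/|n|² = (2 − (-7))/9 = 1.
Reflection = A − 2λn = (3, -4, 4) − 2·(2, 2, 1) = (-1, -8, 2).

(-1, -8, 2)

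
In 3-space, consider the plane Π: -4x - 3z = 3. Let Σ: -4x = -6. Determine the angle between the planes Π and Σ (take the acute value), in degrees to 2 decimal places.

cos θ = |n₁·n₂| / (|n₁||n₂|) = |16| / (√25 · √16).
θ = arccos(0.80000) ≈ 36.87°.

36.87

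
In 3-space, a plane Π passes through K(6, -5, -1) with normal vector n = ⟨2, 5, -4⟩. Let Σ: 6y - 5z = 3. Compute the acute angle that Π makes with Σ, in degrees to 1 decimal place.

17.4

Π: n·r = n·K gives 2x + 5y - 4z = -9.
cos θ = |n₁·n₂| / (|n₁||n₂|) = |50| / (√45 · √61).
θ = arccos(0.95433) ≈ 17.4°.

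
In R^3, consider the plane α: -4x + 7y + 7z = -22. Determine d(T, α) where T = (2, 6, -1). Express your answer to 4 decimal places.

4.5893

n·T − d = (-4)·(2) + (7)·(6) + (7)·(-1) − (-22) = 49; |n| = √114.
Distance = |49| / √114 = 49/√114 ≈ 4.5893.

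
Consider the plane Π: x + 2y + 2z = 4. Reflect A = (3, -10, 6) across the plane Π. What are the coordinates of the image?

λ = (n·A − d)/|n|² = (-5 − 4)/9 = -1.
Reflection = A − 2λn = (3, -10, 6) − (-2)·(1, 2, 2) = (5, -6, 10).

(5, -6, 10)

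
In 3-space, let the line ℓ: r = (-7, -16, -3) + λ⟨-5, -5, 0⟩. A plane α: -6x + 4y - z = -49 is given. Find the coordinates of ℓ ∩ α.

(8, -1, -3)

Substitute r = (-7, -16, -3) + t(-5, -5, 0) into the plane: -19 + 10t = -49, so t = -3.
Intersection: (-7, -16, -3) + (-3)·(-5, -5, 0) = (8, -1, -3).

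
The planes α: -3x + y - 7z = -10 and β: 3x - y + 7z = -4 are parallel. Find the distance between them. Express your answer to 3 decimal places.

Rescale β by 1/(-1): -3x + y - 7z = 4. Then distance = |-10 − 4| / √59 ≈ 1.823.

1.823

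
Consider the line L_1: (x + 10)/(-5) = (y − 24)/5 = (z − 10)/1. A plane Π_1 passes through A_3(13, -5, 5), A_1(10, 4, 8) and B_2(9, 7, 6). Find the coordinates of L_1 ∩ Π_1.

(10, 4, 6)

L_1 has direction (-5, 5, 1) through (-10, 24, 10).
A_3A_1 = (-3, 9, 3), A_3B_2 = (-4, 12, 1); a normal to Π_1 is A_3A_1 × A_3B_2 = (-27, -9, 0).
Using A_3: Π_1 has equation -27x - 9y = -306.
Substitute r = (-10, 24, 10) + t(-5, 5, 1) into the plane: 54 + 90t = -306, so t = -4.
Intersection: (-10, 24, 10) + (-4)·(-5, 5, 1) = (10, 4, 6).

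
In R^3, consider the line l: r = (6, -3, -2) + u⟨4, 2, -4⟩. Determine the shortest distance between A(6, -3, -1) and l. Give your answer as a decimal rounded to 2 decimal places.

0.75

Taking (6, -3, -2) on l with direction v = (4, 2, -4): w = A − (6, -3, -2) = (0, 0, 1), and w × v = (-2, 4, 0).
Distance = |w × v| / |v| = √20 / √36 ≈ 0.75.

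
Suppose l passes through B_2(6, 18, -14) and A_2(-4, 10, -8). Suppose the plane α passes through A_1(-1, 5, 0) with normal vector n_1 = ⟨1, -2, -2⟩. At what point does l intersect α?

(-9, 6, -5)

A direction vector for l is A_2 − B_2 = (-10, -8, 6).
α: n_1·r = n_1·A_1 gives x - 2y - 2z = -11.
Substitute r = (6, 18, -14) + t(-10, -8, 6) into the plane: -2 + (-6)t = -11, so t = 3/2.
Intersection: (6, 18, -14) + (3/2)·(-10, -8, 6) = (-9, 6, -5).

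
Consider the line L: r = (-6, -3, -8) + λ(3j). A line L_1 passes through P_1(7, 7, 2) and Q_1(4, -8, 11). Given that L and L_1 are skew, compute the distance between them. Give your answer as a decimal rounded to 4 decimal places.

15.4952

A direction vector for L_1 is Q_1 − P_1 = (-3, -15, 9).
Common perpendicular direction n = (0, 3, 0) × (-3, -15, 9) = (27, 0, 9).
With w = (7, 7, 2) − (-6, -3, -8) = (13, 10, 10), w · n = 441.
Distance = |w · n| / |n| = |441| / √810 ≈ 15.4952.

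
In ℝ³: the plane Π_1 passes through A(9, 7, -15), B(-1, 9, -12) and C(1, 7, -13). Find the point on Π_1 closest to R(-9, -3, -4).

AB = (-10, 2, 3), AC = (-8, 0, 2); a normal to Π_1 is AB × AC = (4, -4, 16).
Using A: Π_1 has equation 4x - 4y + 16z = -232.
Foot = R − λn with λ = (n·R − d)/|n|² = (-88 − (-232))/288 = 1/2.
Foot = (-9, -3, -4) − (1/2)·(4, -4, 16) = (-11, -1, -12).

(-11, -1, -12)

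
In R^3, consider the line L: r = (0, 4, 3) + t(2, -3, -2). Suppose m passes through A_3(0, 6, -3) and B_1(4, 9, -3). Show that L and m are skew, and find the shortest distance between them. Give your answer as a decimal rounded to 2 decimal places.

6.02

A direction vector for m is B_1 − A_3 = (4, 3, 0).
Common perpendicular direction n = (2, -3, -2) × (4, 3, 0) = (6, -8, 18).
With w = (0, 6, -3) − (0, 4, 3) = (0, 2, -6), w · n = -124.
Since n ≠ 0 the lines are not parallel, and w · n = -124 ≠ 0 so they do not intersect; hence they are skew.
Distance = |w · n| / |n| = |-124| / √424 ≈ 6.02.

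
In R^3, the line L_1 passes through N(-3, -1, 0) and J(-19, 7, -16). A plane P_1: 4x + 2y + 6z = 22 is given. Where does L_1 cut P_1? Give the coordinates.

A direction vector for L_1 is J − N = (-16, 8, -16).
Substitute r = (-3, -1, 0) + t(-16, 8, -16) into the plane: -14 + (-144)t = 22, so t = -1/4.
Intersection: (-3, -1, 0) + (-1/4)·(-16, 8, -16) = (1, -3, 4).

(1, -3, 4)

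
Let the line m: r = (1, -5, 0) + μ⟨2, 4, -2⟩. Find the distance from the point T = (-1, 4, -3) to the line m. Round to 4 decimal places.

Taking (1, -5, 0) on m with direction v = (2, 4, -2): w = T − (1, -5, 0) = (-2, 9, -3), and w × v = (-6, -10, -26).
Distance = |w × v| / |v| = √812 / √24 ≈ 5.8166.

5.8166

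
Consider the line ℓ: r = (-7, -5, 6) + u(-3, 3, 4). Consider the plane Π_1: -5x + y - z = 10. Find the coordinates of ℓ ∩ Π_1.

Substitute r = (-7, -5, 6) + t(-3, 3, 4) into the plane: 24 + 14t = 10, so t = -1.
Intersection: (-7, -5, 6) + (-1)·(-3, 3, 4) = (-4, -8, 2).

(-4, -8, 2)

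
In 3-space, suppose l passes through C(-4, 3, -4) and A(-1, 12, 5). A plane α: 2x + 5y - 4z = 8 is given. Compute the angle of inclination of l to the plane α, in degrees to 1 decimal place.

A direction vector for l is A − C = (3, 9, 9).
sin θ = |n·v| / (|n||v|) = |15| / (√45 · √171) = 0.17100.
θ ≈ 9.8°.

9.8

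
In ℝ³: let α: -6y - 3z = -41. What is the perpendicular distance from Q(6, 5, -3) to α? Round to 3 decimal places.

n·Q − d = (0)·(6) + (-6)·(5) + (-3)·(-3) − (-41) = 20; |n| = √45.
Distance = |20| / √45 = 20/√45 ≈ 2.981.

2.981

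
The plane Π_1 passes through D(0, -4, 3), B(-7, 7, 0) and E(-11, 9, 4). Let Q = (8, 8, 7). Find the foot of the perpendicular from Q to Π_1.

DB = (-7, 11, -3), DE = (-11, 13, 1); a normal to Π_1 is DB × DE = (50, 40, 30).
Using D: Π_1 has equation 50x + 40y + 30z = -70.
Foot = Q − λn with λ = (n·Q − d)/|n|² = (930 − (-70))/5000 = 1/5.
Foot = (8, 8, 7) − (1/5)·(50, 40, 30) = (-2, 0, 1).

(-2, 0, 1)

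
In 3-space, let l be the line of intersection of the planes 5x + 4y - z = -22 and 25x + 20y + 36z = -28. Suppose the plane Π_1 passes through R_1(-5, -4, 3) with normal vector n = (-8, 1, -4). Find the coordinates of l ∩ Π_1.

(-4, 0, 2)

Direction of l: (5, 4, -1) × (25, 20, 36) = (164, -205, 0).
A point on l: solving the two plane equations with x = 4 gives (4, -10, 2).
Π_1: n·r = n·R_1 gives -8x + y - 4z = 24.
Substitute r = (4, -10, 2) + t(164, -205, 0) into the plane: -50 + (-1517)t = 24, so t = -2/41.
Intersection: (4, -10, 2) + (-2/41)·(164, -205, 0) = (-4, 0, 2).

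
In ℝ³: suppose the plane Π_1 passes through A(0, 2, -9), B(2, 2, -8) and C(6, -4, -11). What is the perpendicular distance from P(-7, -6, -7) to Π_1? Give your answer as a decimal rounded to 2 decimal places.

AB = (2, 0, 1), AC = (6, -6, -2); a normal to Π_1 is AB × AC = (6, 10, -12).
Using A: Π_1 has equation 6x + 10y - 12z = 128.
n·P − d = (6)·(-7) + (10)·(-6) + (-12)·(-7) − 128 = -146; |n| = √280.
Distance = |-146| / √280 = 146/√280 ≈ 8.73.

8.73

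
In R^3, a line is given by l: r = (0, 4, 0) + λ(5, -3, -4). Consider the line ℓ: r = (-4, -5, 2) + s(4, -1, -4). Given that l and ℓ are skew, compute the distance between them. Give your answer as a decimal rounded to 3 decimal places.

Common perpendicular direction n = (5, -3, -4) × (4, -1, -4) = (8, 4, 7).
With w = (-4, -5, 2) − (0, 4, 0) = (-4, -9, 2), w · n = -54.
Distance = |w · n| / |n| = |-54| / √129 ≈ 4.754.

4.754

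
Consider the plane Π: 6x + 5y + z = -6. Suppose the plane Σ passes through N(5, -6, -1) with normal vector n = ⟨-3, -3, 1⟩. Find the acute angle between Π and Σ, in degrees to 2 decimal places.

21.20

Σ: n·r = n·N gives -3x - 3y + z = 2.
cos θ = |n₁·n₂| / (|n₁||n₂|) = |-32| / (√62 · √19).
θ = arccos(0.93235) ≈ 21.20°.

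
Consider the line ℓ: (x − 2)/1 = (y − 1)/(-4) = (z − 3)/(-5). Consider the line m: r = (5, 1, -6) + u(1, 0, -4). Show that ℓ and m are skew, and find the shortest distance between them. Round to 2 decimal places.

ℓ has direction (1, -4, -5) through (2, 1, 3).
Common perpendicular direction n = (1, -4, -5) × (1, 0, -4) = (16, -1, 4).
With w = (5, 1, -6) − (2, 1, 3) = (3, 0, -9), w · n = 12.
Since n ≠ 0 the lines are not parallel, and w · n = 12 ≠ 0 so they do not intersect; hence they are skew.
Distance = |w · n| / |n| = |12| / √273 ≈ 0.73.

0.73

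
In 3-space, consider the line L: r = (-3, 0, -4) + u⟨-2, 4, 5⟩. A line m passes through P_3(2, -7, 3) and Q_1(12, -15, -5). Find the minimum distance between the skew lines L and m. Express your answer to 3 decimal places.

8.636

A direction vector for m is Q_1 − P_3 = (10, -8, -8).
Common perpendicular direction n = (-2, 4, 5) × (10, -8, -8) = (8, 34, -24).
With w = (2, -7, 3) − (-3, 0, -4) = (5, -7, 7), w · n = -366.
Distance = |w · n| / |n| = |-366| / √1796 ≈ 8.636.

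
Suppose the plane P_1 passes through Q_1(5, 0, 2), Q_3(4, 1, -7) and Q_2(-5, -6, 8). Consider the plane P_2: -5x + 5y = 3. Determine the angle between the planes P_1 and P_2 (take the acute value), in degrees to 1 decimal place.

Q_1Q_3 = (-1, 1, -9), Q_1Q_2 = (-10, -6, 6); a normal to P_1 is Q_1Q_3 × Q_1Q_2 = (-48, 96, 16).
Using Q_1: P_1 has equation -48x + 96y + 16z = -208.
cos θ = |n₁·n₂| / (|n₁||n₂|) = |720| / (√11776 · √50).
θ = arccos(0.93831) ≈ 20.2°.

20.2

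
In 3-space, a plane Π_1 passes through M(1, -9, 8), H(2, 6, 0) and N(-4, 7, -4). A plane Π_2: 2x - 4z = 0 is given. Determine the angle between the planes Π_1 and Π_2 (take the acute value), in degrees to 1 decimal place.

MH = (1, 15, -8), MN = (-5, 16, -12); a normal to Π_1 is MH × MN = (-52, 52, 91).
Using M: Π_1 has equation -52x + 52y + 91z = 208.
cos θ = |n₁·n₂| / (|n₁||n₂|) = |-468| / (√13689 · √20).
θ = arccos(0.89443) ≈ 26.6°.

26.6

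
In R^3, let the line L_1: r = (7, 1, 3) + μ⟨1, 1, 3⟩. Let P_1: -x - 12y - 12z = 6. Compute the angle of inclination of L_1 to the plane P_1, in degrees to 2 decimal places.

60.35

sin θ = |n·v| / (|n||v|) = |-49| / (√289 · √11) = 0.86906.
θ ≈ 60.35°.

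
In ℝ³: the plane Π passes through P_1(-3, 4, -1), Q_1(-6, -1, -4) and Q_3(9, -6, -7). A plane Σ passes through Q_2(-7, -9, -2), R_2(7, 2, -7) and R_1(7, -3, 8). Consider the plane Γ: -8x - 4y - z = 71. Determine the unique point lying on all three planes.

(-5, -6, -7)

P_1Q_1 = (-3, -5, -3), P_1Q_3 = (12, -10, -6); a normal to Π is P_1Q_1 × P_1Q_3 = (0, -54, 90).
Using P_1: Π has equation -54y + 90z = -306.
Q_2R_2 = (14, 11, -5), Q_2R_1 = (14, 6, 10); a normal to Σ is Q_2R_2 × Q_2R_1 = (140, -210, -70).
Using Q_2: Σ has equation 140x - 210y - 70z = 1050.
Solving the 3×3 linear system -54y + 90z = -306, 140x - 210y - 70z = 1050, -8x - 4y - z = 71 (e.g. by elimination or Cramer's rule, determinant = -239400) gives (-5, -6, -7).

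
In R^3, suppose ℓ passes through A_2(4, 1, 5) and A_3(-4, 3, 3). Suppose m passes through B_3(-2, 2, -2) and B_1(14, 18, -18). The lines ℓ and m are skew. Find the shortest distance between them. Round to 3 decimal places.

4.243

A direction vector for ℓ is A_3 − A_2 = (-8, 2, -2).
A direction vector for m is B_1 − B_3 = (16, 16, -16).
Common perpendicular direction n = (-8, 2, -2) × (16, 16, -16) = (0, -160, -160).
With w = (-2, 2, -2) − (4, 1, 5) = (-6, 1, -7), w · n = 960.
Distance = |w · n| / |n| = |960| / √51200 ≈ 4.243.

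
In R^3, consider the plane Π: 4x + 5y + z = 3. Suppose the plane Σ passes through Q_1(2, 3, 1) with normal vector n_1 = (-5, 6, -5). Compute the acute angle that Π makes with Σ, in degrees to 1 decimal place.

Σ: n_1·r = n_1·Q_1 gives -5x + 6y - 5z = 3.
cos θ = |n₁·n₂| / (|n₁||n₂|) = |5| / (√42 · √86).
θ = arccos(0.08319) ≈ 85.2°.

85.2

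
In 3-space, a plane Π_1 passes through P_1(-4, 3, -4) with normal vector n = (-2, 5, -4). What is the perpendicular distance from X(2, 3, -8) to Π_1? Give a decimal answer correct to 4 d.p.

Π_1: n·r = n·P_1 gives -2x + 5y - 4z = 39.
n·X − d = (-2)·(2) + (5)·(3) + (-4)·(-8) − 39 = 4; |n| = √45.
Distance = |4| / √45 = 4/√45 ≈ 0.5963.

0.5963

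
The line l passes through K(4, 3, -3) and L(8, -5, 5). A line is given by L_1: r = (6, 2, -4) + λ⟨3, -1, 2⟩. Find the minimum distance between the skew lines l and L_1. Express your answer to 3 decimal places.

1.938

A direction vector for l is L − K = (4, -8, 8).
Common perpendicular direction n = (4, -8, 8) × (3, -1, 2) = (-8, 16, 20).
With w = (6, 2, -4) − (4, 3, -3) = (2, -1, -1), w · n = -52.
Distance = |w · n| / |n| = |-52| / √720 ≈ 1.938.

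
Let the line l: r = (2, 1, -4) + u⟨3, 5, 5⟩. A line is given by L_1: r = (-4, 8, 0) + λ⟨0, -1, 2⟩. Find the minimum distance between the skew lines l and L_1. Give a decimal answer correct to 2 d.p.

8.76

Common perpendicular direction n = (3, 5, 5) × (0, -1, 2) = (15, -6, -3).
With w = (-4, 8, 0) − (2, 1, -4) = (-6, 7, 4), w · n = -144.
Distance = |w · n| / |n| = |-144| / √270 ≈ 8.76.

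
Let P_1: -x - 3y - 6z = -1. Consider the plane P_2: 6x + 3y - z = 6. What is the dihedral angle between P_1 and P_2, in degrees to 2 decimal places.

78.72

cos θ = |n₁·n₂| / (|n₁||n₂|) = |-9| / (√46 · √46).
θ = arccos(0.19565) ≈ 78.72°.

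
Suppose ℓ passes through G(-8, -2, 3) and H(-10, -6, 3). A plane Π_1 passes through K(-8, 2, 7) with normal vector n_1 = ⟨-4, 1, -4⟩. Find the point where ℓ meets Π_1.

A direction vector for ℓ is H − G = (-2, -4, 0).
Π_1: n_1·r = n_1·K gives -4x + y - 4z = 6.
Substitute r = (-8, -2, 3) + t(-2, -4, 0) into the plane: 18 + 4t = 6, so t = -3.
Intersection: (-8, -2, 3) + (-3)·(-2, -4, 0) = (-2, 10, 3).

(-2, 10, 3)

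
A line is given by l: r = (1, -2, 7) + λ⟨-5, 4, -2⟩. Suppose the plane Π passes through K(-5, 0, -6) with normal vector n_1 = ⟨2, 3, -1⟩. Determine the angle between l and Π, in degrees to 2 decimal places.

9.17

Π: n_1·r = n_1·K gives 2x + 3y - z = -4.
sin θ = |n·v| / (|n||v|) = |4| / (√14 · √45) = 0.15936.
θ ≈ 9.17°.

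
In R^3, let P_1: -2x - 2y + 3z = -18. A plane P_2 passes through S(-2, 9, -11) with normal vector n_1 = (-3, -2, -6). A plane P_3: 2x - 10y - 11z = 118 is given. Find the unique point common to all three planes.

P_2: n_1·r = n_1·S gives -3x - 2y - 6z = 54.
Solving the 3×3 linear system -2x - 2y + 3z = -18, -3x - 2y - 6z = 54, 2x - 10y - 11z = 118 (e.g. by elimination or Cramer's rule, determinant = 268) gives (0, -3, -8).

(0, -3, -8)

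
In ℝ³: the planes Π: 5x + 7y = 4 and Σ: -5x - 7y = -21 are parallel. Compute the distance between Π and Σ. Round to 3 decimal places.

Rescale Σ by 1/(-1): 5x + 7y = 21. Then distance = |4 − 21| / √74 ≈ 1.976.

1.976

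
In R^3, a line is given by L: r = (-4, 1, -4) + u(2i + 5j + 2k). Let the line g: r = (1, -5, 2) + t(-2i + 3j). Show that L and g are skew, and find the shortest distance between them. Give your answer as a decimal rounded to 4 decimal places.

5.1282

Common perpendicular direction n = (2, 5, 2) × (-2, 3, 0) = (-6, -4, 16).
With w = (1, -5, 2) − (-4, 1, -4) = (5, -6, 6), w · n = 90.
Since n ≠ 0 the lines are not parallel, and w · n = 90 ≠ 0 so they do not intersect; hence they are skew.
Distance = |w · n| / |n| = |90| / √308 ≈ 5.1282.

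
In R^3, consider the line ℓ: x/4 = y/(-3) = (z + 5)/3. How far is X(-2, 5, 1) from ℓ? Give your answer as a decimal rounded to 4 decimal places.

ℓ has direction (4, -3, 3) through (0, 0, -5).
Taking (0, 0, -5) on ℓ with direction v = (4, -3, 3): w = X − (0, 0, -5) = (-2, 5, 6), and w × v = (33, 30, -14).
Distance = |w × v| / |v| = √2185 / √34 ≈ 8.0165.

8.0165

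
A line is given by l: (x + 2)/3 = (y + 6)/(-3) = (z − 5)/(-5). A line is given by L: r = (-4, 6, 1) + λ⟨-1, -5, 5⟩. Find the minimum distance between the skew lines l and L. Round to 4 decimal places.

l has direction (3, -3, -5) through (-2, -6, 5).
Common perpendicular direction n = (3, -3, -5) × (-1, -5, 5) = (-40, -10, -18).
With w = (-4, 6, 1) − (-2, -6, 5) = (-2, 12, -4), w · n = 32.
Distance = |w · n| / |n| = |32| / √2024 ≈ 0.7113.

0.7113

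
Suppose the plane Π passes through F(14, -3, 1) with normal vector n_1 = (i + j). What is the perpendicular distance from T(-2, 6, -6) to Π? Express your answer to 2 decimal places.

4.95

Π: n_1·r = n_1·F gives x + y = 11.
n·T − d = (1)·(-2) + (1)·(6) + (0)·(-6) − 11 = -7; |n| = √2.
Distance = |-7| / √2 = 7/√2 ≈ 4.95.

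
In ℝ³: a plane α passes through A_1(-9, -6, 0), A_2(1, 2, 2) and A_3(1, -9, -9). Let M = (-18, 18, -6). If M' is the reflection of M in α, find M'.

A_1A_2 = (10, 8, 2), A_1A_3 = (10, -3, -9); a normal to α is A_1A_2 × A_1A_3 = (-66, 110, -110).
Using A_1: α has equation -66x + 110y - 110z = -66.
λ = (n·M − d)/|n|² = (3828 − (-66))/28556 = 3/22.
Reflection = M − 2λn = (-18, 18, -6) − (3/11)·(-66, 110, -110) = (0, -12, 24).

(0, -12, 24)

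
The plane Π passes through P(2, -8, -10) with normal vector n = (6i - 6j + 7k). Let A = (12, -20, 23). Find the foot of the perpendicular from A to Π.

Π: n·r = n·P gives 6x - 6y + 7z = -10.
Foot = A − λn with λ = (n·A − d)/|n|² = (353 − (-10))/121 = 3.
Foot = (12, -20, 23) − 3·(6, -6, 7) = (-6, -2, 2).

(-6, -2, 2)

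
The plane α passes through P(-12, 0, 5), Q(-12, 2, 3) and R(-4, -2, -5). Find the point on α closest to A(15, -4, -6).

PQ = (0, 2, -2), PR = (8, -2, -10); a normal to α is PQ × PR = (-24, -16, -16).
Using P: α has equation -24x - 16y - 16z = 208.
Foot = A − λn with λ = (n·A − d)/|n|² = (-200 − 208)/1088 = -3/8.
Foot = (15, -4, -6) − (-3/8)·(-24, -16, -16) = (6, -10, -12).

(6, -10, -12)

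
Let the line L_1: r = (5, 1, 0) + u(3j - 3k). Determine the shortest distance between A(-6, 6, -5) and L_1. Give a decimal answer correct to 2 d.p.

Taking (5, 1, 0) on L_1 with direction v = (0, 3, -3): w = A − (5, 1, 0) = (-11, 5, -5), and w × v = (0, -33, -33).
Distance = |w × v| / |v| = √2178 / √18 ≈ 11.00.

11.00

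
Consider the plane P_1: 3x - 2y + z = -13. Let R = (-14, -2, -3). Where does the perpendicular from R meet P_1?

Foot = R − λn with λ = (n·R − d)/|n|² = (-41 − (-13))/14 = -2.
Foot = (-14, -2, -3) − (-2)·(3, -2, 1) = (-8, -6, -1).

(-8, -6, -1)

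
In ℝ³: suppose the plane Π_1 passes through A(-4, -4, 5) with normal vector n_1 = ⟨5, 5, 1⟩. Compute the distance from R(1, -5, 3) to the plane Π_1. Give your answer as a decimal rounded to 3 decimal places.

2.521

Π_1: n_1·r = n_1·A gives 5x + 5y + z = -35.
n·R − d = (5)·(1) + (5)·(-5) + (1)·(3) − (-35) = 18; |n| = √51.
Distance = |18| / √51 = 18/√51 ≈ 2.521.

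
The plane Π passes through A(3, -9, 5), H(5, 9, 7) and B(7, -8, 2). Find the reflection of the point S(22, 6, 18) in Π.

AH = (2, 18, 2), AB = (4, 1, -3); a normal to Π is AH × AB = (-56, 14, -70).
Using A: Π has equation -56x + 14y - 70z = -644.
λ = (n·S − d)/|n|² = (-2408 − (-644))/8232 = -3/14.
Reflection = S − 2λn = (22, 6, 18) − (-3/7)·(-56, 14, -70) = (-2, 12, -12).

(-2, 12, -12)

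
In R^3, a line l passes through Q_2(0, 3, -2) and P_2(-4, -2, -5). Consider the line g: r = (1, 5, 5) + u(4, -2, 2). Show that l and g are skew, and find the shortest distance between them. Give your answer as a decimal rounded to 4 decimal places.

5.2929

A direction vector for l is P_2 − Q_2 = (-4, -5, -3).
Common perpendicular direction n = (-4, -5, -3) × (4, -2, 2) = (-16, -4, 28).
With w = (1, 5, 5) − (0, 3, -2) = (1, 2, 7), w · n = 172.
Since n ≠ 0 the lines are not parallel, and w · n = 172 ≠ 0 so they do not intersect; hence they are skew.
Distance = |w · n| / |n| = |172| / √1056 ≈ 5.2929.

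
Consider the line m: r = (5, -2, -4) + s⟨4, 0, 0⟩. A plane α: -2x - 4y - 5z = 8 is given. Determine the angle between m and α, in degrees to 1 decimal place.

sin θ = |n·v| / (|n||v|) = |-8| / (√45 · √16) = 0.29814.
θ ≈ 17.3°.

17.3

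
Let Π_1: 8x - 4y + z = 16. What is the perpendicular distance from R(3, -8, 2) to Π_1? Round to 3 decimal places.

n·R − d = (8)·(3) + (-4)·(-8) + (1)·(2) − 16 = 42; |n| = √81.
Distance = |42| / √81 = 42/√81 ≈ 4.667.

4.667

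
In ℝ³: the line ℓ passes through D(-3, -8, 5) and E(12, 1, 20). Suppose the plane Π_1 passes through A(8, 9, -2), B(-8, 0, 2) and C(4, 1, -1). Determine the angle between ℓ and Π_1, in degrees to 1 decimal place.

52.1

A direction vector for ℓ is E − D = (15, 9, 15).
AB = (-16, -9, 4), AC = (-4, -8, 1); a normal to Π_1 is AB × AC = (23, 0, 92).
Using A: Π_1 has equation 23x + 92z = 0.
sin θ = |n·v| / (|n||v|) = |1725| / (√8993 · √531) = 0.78939.
θ ≈ 52.1°.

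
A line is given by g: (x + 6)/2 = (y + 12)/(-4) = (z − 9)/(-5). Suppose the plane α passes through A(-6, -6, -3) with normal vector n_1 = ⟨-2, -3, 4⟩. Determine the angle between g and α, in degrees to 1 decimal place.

19.4

g has direction (2, -4, -5) through (-6, -12, 9).
α: n_1·r = n_1·A gives -2x - 3y + 4z = 18.
sin θ = |n·v| / (|n||v|) = |-12| / (√29 · √45) = 0.33218.
θ ≈ 19.4°.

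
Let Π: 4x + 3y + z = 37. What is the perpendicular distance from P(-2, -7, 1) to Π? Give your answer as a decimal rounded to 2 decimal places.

n·P − d = (4)·(-2) + (3)·(-7) + (1)·(1) − 37 = -65; |n| = √26.
Distance = |-65| / √26 = 65/√26 ≈ 12.75.

12.75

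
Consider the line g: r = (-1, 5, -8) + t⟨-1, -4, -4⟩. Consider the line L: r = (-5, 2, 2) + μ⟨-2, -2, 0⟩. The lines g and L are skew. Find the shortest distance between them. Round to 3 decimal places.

Common perpendicular direction n = (-1, -4, -4) × (-2, -2, 0) = (-8, 8, -6).
With w = (-5, 2, 2) − (-1, 5, -8) = (-4, -3, 10), w · n = -52.
Distance = |w · n| / |n| = |-52| / √164 ≈ 4.061.

4.061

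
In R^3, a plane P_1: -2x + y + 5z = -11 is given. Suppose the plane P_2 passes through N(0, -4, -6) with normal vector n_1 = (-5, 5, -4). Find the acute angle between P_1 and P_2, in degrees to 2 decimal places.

P_2: n_1·r = n_1·N gives -5x + 5y - 4z = 4.
cos θ = |n₁·n₂| / (|n₁||n₂|) = |-5| / (√30 · √66).
θ = arccos(0.11237) ≈ 83.55°.

83.55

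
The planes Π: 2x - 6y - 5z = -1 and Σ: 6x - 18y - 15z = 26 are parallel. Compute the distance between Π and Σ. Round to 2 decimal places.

1.20

Rescale Σ by 1/3: 2x - 6y - 5z = 26/3. Then distance = |-1 − (26/3)| / √65 ≈ 1.20.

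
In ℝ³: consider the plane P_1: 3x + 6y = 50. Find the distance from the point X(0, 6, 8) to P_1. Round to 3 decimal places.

n·X − d = (3)·(0) + (6)·(6) + (0)·(8) − 50 = -14; |n| = √45.
Distance = |-14| / √45 = 14/√45 ≈ 2.087.

2.087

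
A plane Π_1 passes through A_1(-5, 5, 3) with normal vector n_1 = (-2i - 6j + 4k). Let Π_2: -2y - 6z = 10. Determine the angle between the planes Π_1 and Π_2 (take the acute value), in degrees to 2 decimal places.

Π_1: n_1·r = n_1·A_1 gives -2x - 6y + 4z = -8.
cos θ = |n₁·n₂| / (|n₁||n₂|) = |-12| / (√56 · √40).
θ = arccos(0.25355) ≈ 75.31°.

75.31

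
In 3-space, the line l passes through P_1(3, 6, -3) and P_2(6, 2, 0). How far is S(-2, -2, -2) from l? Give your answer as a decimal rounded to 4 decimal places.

A direction vector for l is P_2 − P_1 = (3, -4, 3).
Taking (3, 6, -3) on l with direction v = (3, -4, 3): w = S − (3, 6, -3) = (-5, -8, 1), and w × v = (-20, 18, 44).
Distance = |w × v| / |v| = √2660 / √34 ≈ 8.8451.

8.8451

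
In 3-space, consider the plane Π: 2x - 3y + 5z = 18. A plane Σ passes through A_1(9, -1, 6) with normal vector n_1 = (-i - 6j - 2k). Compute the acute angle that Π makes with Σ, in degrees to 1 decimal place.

Σ: n_1·r = n_1·A_1 gives -x - 6y - 2z = -15.
cos θ = |n₁·n₂| / (|n₁||n₂|) = |6| / (√38 · √41).
θ = arccos(0.15201) ≈ 81.3°.

81.3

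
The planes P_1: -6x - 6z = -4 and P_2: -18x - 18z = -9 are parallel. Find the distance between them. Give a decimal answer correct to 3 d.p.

0.118

Rescale P_2 by 1/3: -6x - 6z = -3. Then distance = |-4 − (-3)| / √72 ≈ 0.118.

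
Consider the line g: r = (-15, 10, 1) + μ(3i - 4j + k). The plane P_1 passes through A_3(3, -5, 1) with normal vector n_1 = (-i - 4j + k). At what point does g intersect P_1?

P_1: n_1·r = n_1·A_3 gives -x - 4y + z = 18.
Substitute r = (-15, 10, 1) + t(3, -4, 1) into the plane: -24 + 14t = 18, so t = 3.
Intersection: (-15, 10, 1) + 3·(3, -4, 1) = (-6, -2, 4).

(-6, -2, 4)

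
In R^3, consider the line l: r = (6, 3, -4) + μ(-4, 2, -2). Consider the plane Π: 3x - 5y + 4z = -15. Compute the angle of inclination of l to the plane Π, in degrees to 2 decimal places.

sin θ = |n·v| / (|n||v|) = |-30| / (√50 · √24) = 0.86603.
θ ≈ 60.00°.

60.00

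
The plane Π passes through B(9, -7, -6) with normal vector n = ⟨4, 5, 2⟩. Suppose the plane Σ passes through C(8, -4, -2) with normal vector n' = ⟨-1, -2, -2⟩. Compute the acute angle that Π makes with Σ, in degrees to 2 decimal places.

26.57

Π: n·r = n·B gives 4x + 5y + 2z = -11.
Σ: n'·r = n'·C gives -x - 2y - 2z = 4.
cos θ = |n₁·n₂| / (|n₁||n₂|) = |-18| / (√45 · √9).
θ = arccos(0.89443) ≈ 26.57°.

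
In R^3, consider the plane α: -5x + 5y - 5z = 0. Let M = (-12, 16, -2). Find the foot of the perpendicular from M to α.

Foot = M − λn with λ = (n·M − d)/|n|² = (150 − 0)/75 = 2.
Foot = (-12, 16, -2) − 2·(-5, 5, -5) = (-2, 6, 8).

(-2, 6, 8)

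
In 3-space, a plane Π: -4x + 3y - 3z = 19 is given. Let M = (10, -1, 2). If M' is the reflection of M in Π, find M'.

(-6, 11, -10)

λ = (n·M − d)/|n|² = (-49 − 19)/34 = -2.
Reflection = M − 2λn = (10, -1, 2) − (-4)·(-4, 3, -3) = (-6, 11, -10).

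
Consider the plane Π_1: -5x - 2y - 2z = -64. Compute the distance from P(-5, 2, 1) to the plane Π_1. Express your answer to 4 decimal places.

14.4484

n·P − d = (-5)·(-5) + (-2)·(2) + (-2)·(1) − (-64) = 83; |n| = √33.
Distance = |83| / √33 = 83/√33 ≈ 14.4484.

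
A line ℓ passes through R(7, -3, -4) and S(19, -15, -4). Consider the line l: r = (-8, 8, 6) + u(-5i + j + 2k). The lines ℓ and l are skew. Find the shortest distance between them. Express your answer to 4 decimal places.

6.5320

A direction vector for ℓ is S − R = (12, -12, 0).
Common perpendicular direction n = (12, -12, 0) × (-5, 1, 2) = (-24, -24, -48).
With w = (-8, 8, 6) − (7, -3, -4) = (-15, 11, 10), w · n = -384.
Distance = |w · n| / |n| = |-384| / √3456 ≈ 6.5320.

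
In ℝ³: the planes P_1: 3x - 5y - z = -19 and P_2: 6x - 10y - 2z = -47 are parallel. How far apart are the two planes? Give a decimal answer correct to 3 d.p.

Rescale P_2 by 1/2: 3x - 5y - z = -47/2. Then distance = |-19 − (-47/2)| / √35 ≈ 0.761.

0.761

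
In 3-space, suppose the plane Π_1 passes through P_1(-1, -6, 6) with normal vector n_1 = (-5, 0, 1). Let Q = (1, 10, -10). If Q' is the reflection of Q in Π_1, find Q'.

(-9, 10, -8)

Π_1: n_1·r = n_1·P_1 gives -5x + z = 11.
λ = (n·Q − d)/|n|² = (-15 − 11)/26 = -1.
Reflection = Q − 2λn = (1, 10, -10) − (-2)·(-5, 0, 1) = (-9, 10, -8).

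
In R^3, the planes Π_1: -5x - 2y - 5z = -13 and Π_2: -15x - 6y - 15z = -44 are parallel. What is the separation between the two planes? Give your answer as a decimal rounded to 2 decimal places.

0.23

Rescale Π_2 by 1/3: -5x - 2y - 5z = -44/3. Then distance = |-13 − (-44/3)| / √54 ≈ 0.23.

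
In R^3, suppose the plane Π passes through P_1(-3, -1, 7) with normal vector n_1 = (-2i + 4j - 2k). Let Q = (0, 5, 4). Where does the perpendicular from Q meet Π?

(2, 1, 6)

Π: n_1·r = n_1·P_1 gives -2x + 4y - 2z = -12.
Foot = Q − λn with λ = (n·Q − d)/|n|² = (12 − (-12))/24 = 1.
Foot = (0, 5, 4) − 1·(-2, 4, -2) = (2, 1, 6).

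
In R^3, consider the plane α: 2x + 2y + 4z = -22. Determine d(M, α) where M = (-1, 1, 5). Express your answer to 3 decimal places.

8.573

n·M − d = (2)·(-1) + (2)·(1) + (4)·(5) − (-22) = 42; |n| = √24.
Distance = |42| / √24 = 42/√24 ≈ 8.573.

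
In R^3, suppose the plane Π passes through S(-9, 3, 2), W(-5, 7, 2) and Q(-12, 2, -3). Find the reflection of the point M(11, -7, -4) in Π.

SW = (4, 4, 0), SQ = (-3, -1, -5); a normal to Π is SW × SQ = (-20, 20, 8).
Using S: Π has equation -20x + 20y + 8z = 256.
λ = (n·M − d)/|n|² = (-392 − 256)/864 = -3/4.
Reflection = M − 2λn = (11, -7, -4) − (-3/2)·(-20, 20, 8) = (-19, 23, 8).

(-19, 23, 8)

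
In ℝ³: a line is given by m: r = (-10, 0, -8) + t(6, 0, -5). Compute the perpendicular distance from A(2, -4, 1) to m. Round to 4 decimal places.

15.1344

Taking (-10, 0, -8) on m with direction v = (6, 0, -5): w = A − (-10, 0, -8) = (12, -4, 9), and w × v = (20, 114, 24).
Distance = |w × v| / |v| = √13972 / √61 ≈ 15.1344.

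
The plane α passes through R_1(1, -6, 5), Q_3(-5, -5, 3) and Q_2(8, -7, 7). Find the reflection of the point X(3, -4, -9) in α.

(3, 4, -5)

R_1Q_3 = (-6, 1, -2), R_1Q_2 = (7, -1, 2); a normal to α is R_1Q_3 × R_1Q_2 = (0, -2, -1).
Using R_1: α has equation -2y - z = 7.
λ = (n·X − d)/|n|² = (17 − 7)/5 = 2.
Reflection = X − 2λn = (3, -4, -9) − 4·(0, -2, -1) = (3, 4, -5).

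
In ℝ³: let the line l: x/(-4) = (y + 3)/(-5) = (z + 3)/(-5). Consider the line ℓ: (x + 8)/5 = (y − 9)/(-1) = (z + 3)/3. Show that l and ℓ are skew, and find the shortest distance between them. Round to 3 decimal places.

l has direction (-4, -5, -5) through (0, -3, -3).
ℓ has direction (5, -1, 3) through (-8, 9, -3).
Common perpendicular direction n = (-4, -5, -5) × (5, -1, 3) = (-20, -13, 29).
With w = (-8, 9, -3) − (0, -3, -3) = (-8, 12, 0), w · n = 4.
Since n ≠ 0 the lines are not parallel, and w · n = 4 ≠ 0 so they do not intersect; hence they are skew.
Distance = |w · n| / |n| = |4| / √1410 ≈ 0.107.

0.107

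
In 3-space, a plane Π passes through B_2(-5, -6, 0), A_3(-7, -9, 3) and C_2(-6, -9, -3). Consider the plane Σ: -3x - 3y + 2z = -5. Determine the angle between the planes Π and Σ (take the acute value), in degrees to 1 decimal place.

77.3

B_2A_3 = (-2, -3, 3), B_2C_2 = (-1, -3, -3); a normal to Π is B_2A_3 × B_2C_2 = (18, -9, 3).
Using B_2: Π has equation 18x - 9y + 3z = -36.
cos θ = |n₁·n₂| / (|n₁||n₂|) = |-21| / (√414 · √22).
θ = arccos(0.22004) ≈ 77.3°.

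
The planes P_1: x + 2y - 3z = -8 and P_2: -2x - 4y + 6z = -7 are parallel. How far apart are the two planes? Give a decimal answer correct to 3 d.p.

3.074

Rescale P_2 by 1/(-2): x + 2y - 3z = 7/2. Then distance = |-8 − (7/2)| / √14 ≈ 3.074.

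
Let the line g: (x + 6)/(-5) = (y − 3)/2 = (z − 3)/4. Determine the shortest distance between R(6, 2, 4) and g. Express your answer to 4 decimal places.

g has direction (-5, 2, 4) through (-6, 3, 3).
Taking (-6, 3, 3) on g with direction v = (-5, 2, 4): w = R − (-6, 3, 3) = (12, -1, 1), and w × v = (-6, -53, 19).
Distance = |w × v| / |v| = √3206 / √45 ≈ 8.4406.

8.4406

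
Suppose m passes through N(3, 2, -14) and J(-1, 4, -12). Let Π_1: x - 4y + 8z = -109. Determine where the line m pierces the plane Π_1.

A direction vector for m is J − N = (-4, 2, 2).
Substitute r = (3, 2, -14) + t(-4, 2, 2) into the plane: -117 + 4t = -109, so t = 2.
Intersection: (3, 2, -14) + 2·(-4, 2, 2) = (-5, 6, -10).

(-5, 6, -10)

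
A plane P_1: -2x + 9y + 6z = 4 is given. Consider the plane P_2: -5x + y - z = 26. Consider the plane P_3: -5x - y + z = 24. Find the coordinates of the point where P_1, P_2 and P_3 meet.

Solving the 3×3 linear system -2x + 9y + 6z = 4, -5x + y - z = 26, -5x - y + z = 24 (e.g. by elimination or Cramer's rule, determinant = 150) gives (-5, 0, -1).

(-5, 0, -1)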